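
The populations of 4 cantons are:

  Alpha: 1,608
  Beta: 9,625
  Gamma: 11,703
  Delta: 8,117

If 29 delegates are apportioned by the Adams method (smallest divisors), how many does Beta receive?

9

Standard divisor 31053/29 ≈ 1070.793; standard quotas: Alpha 1.502, Beta 8.989, Gamma 10.929, Delta 7.580.
Rounding up gives 2, 9, 11, 8 = 30 seats, so the divisor must be adjusted.
With modified divisor 1165: modified quotas Alpha 1.380, Beta 8.262, Gamma 10.045, Delta 6.967.
Rounding up: Alpha 2, Beta 9, Gamma 11, Delta 7 (total 29).
Beta receives 9.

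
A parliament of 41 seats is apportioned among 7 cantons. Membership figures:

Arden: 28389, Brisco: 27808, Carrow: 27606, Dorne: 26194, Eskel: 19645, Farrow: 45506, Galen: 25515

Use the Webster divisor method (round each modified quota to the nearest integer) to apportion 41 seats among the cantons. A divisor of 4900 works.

Arden 6, Brisco 6, Carrow 6, Dorne 5, Eskel 4, Farrow 9, Galen 5

With modified divisor 4900: modified quotas Arden 5.794, Brisco 5.675, Carrow 5.634, Dorne 5.346, Eskel 4.009, Farrow 9.287, Galen 5.207.
Rounding to the nearest integer: Arden 6, Brisco 6, Carrow 6, Dorne 5, Eskel 4, Farrow 9, Galen 5 (total 41).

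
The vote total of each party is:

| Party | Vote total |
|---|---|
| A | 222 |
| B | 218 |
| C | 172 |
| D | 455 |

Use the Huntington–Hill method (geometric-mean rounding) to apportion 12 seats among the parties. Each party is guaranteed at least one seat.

A 3, B 2, C 2, D 5

With divisor 90: modified quotas A 2.467, B 2.422, C 1.911, D 5.056.
Geometric-mean thresholds: A √(2·3)=2.449, B √(2·3)=2.449, C √(1·2)=1.414, D √(5·6)=5.477.
Each quota rounded against its threshold gives A 3, B 2, C 2, D 5 (total 12).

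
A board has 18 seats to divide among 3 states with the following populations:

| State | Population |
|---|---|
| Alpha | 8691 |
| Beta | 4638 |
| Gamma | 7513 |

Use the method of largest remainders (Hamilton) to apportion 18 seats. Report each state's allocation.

Alpha: 8, Beta: 4, Gamma: 6

The standard divisor is 20842/18 ≈ 1157.889.
Standard quotas: Alpha 7.5059, Beta 4.0056, Gamma 6.4885.
Lower quotas: Alpha 7, Beta 4, Gamma 6 (sum 17, leaving 1 seat).
Remainders in descending order: Alpha 0.5059, Gamma 0.4885, Beta 0.0056.
Largest remainder: Alpha receives the extra seat.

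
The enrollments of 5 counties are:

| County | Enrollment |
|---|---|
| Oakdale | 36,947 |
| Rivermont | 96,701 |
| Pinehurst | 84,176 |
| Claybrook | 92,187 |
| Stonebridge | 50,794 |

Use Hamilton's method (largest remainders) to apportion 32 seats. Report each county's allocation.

The standard divisor is 360805/32 ≈ 11275.156.
Standard quotas: Oakdale 3.2769, Rivermont 8.5765, Pinehurst 7.4656, Claybrook 8.1761, Stonebridge 4.5049.
Lower quotas: Oakdale 3, Rivermont 8, Pinehurst 7, Claybrook 8, Stonebridge 4 (sum 30, leaving 2 seats).
Remainders in descending order: Rivermont 0.5765, Stonebridge 0.5049, Pinehurst 0.4656, Oakdale 0.2769, Claybrook 0.1761.
The surplus seats go to Rivermont, Stonebridge.

Oakdale=3; Rivermont=9; Pinehurst=7; Claybrook=8; Stonebridge=5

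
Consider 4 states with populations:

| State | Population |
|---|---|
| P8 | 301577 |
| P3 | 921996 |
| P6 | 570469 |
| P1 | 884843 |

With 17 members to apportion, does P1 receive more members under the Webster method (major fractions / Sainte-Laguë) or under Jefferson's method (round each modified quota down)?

Webster: P8 2, P3 6, P6 4, P1 5.
Jefferson: P8 2, P3 6, P6 3, P1 6.
P1 gets 5 under Webster and 6 under Jefferson.

Jefferson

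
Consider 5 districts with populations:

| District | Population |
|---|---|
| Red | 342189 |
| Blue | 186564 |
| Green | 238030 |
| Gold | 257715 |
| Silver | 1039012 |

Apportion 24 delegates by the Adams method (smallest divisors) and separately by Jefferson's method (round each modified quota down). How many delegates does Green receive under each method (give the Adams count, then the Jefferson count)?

3 and 2

Adams: Red 4, Blue 2, Green 3, Gold 3, Silver 12.
Jefferson: Red 4, Blue 2, Green 2, Gold 3, Silver 13.
Green gets 3 under Adams and 2 under Jefferson.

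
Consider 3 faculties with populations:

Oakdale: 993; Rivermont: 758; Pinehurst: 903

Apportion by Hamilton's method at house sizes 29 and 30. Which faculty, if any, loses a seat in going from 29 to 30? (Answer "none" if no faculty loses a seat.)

At 29 seats: Oakdale 11, Rivermont 8, Pinehurst 10.
At 30 seats: Oakdale 11, Rivermont 9, Pinehurst 10.
No faculty's allocation decreased.

none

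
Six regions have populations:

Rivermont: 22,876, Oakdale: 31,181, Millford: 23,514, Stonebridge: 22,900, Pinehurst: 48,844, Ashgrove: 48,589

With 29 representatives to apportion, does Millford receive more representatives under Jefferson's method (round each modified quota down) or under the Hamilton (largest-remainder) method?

Jefferson: Rivermont 3, Oakdale 5, Millford 3, Stonebridge 3, Pinehurst 8, Ashgrove 7.
Hamilton: Rivermont 3, Oakdale 5, Millford 4, Stonebridge 3, Pinehurst 7, Ashgrove 7.
Millford gets 3 under Jefferson and 4 under Hamilton.

Hamilton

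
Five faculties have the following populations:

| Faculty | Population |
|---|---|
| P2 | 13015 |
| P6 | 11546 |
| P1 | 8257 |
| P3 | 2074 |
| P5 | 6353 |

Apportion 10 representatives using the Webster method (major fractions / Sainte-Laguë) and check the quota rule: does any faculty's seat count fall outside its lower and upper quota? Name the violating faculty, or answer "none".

Standard quotas: P2 3.156, P6 2.799, P1 2.002, P3 0.503, P5 1.540.
Webster allocation: P2 3, P6 3, P1 2, P3 0, P5 2.
Every allocation lies between the lower and upper quota.

none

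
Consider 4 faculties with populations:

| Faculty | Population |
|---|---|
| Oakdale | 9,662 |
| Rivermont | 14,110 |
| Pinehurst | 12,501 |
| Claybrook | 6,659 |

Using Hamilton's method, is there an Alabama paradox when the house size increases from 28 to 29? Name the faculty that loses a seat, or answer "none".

Claybrook

At 28 seats: Oakdale 6, Rivermont 9, Pinehurst 8, Claybrook 5.
At 29 seats: Oakdale 7, Rivermont 10, Pinehurst 8, Claybrook 4.
Claybrook drops from 5 to 4.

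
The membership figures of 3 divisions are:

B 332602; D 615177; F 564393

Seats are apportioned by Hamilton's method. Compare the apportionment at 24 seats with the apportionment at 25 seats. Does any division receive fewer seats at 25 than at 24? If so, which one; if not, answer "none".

At 24 seats: B 5, D 10, F 9.
At 25 seats: B 6, D 10, F 9.
No division's allocation decreased.

none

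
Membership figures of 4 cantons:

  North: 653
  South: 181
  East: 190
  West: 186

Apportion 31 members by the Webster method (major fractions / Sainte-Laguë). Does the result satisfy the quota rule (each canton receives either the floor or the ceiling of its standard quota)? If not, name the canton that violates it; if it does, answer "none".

Standard quotas: North 16.730, South 4.637, East 4.868, West 4.765.
Webster allocation: North 16, South 5, East 5, West 5.
Every allocation lies between the lower and upper quota.

none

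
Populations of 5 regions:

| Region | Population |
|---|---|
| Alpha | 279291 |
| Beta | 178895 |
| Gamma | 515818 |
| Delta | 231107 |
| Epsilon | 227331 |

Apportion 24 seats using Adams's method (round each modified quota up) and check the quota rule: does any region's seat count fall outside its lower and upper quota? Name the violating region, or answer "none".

none

Standard quotas: Alpha 4.679, Beta 2.997, Gamma 8.642, Delta 3.872, Epsilon 3.809.
Adams allocation: Alpha 5, Beta 3, Gamma 8, Delta 4, Epsilon 4.
Every allocation lies between the lower and upper quota.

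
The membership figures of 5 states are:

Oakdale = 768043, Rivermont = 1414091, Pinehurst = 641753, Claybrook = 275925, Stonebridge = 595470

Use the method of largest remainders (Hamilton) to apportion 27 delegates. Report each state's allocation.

Standard divisor: 3695282 ÷ 27 ≈ 136862.296.
Standard quotas: Oakdale 5.6118, Rivermont 10.3322, Pinehurst 4.6890, Claybrook 2.0161, Stonebridge 4.3509.
Lower quotas: Oakdale 5, Rivermont 10, Pinehurst 4, Claybrook 2, Stonebridge 4 (sum 25, leaving 2 seats).
Remainders in descending order: Pinehurst 0.6890, Oakdale 0.6118, Stonebridge 0.3509, Rivermont 0.3322, Claybrook 0.0161.
Largest remainders: Pinehurst, Oakdale receive the extra seats.

Oakdale: 6; Rivermont: 10; Pinehurst: 5; Claybrook: 2; Stonebridge: 4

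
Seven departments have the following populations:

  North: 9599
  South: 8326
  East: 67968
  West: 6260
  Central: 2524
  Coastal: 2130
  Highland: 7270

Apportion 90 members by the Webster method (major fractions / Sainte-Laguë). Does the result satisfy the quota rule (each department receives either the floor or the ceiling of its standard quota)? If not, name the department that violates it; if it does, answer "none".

East

Standard quotas: North 8.301, South 7.200, East 58.775, West 5.413, Central 2.183, Coastal 1.842, Highland 6.287.
Webster allocation: North 8, South 7, East 60, West 5, Central 2, Coastal 2, Highland 6.
East has quota 58.775 (lower 58, upper 59) but receives 60 — outside the quota interval.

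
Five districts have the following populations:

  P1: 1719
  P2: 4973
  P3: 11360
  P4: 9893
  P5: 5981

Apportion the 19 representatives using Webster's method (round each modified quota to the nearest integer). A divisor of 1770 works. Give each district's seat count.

With modified divisor 1770: modified quotas P1 0.971, P2 2.810, P3 6.418, P4 5.589, P5 3.379.
Rounding to the nearest integer: P1 1, P2 3, P3 6, P4 6, P5 3 (total 19).

P1 1, P2 3, P3 6, P4 6, P5 3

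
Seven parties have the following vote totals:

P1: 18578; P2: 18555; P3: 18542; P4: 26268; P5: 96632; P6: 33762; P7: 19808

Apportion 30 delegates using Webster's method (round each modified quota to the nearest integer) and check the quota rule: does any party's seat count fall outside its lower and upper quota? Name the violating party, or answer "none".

Standard quotas: P1 2.401, P2 2.398, P3 2.396, P4 3.395, P5 12.488, P6 4.363, P7 2.560.
Webster allocation: P1 2, P2 2, P3 2, P4 4, P5 13, P6 4, P7 3.
Every allocation lies between the lower and upper quota.

none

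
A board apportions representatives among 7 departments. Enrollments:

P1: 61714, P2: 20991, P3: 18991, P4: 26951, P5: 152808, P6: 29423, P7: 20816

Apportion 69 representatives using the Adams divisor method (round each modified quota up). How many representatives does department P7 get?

5

Standard divisor 331694/69 ≈ 4807.159; standard quotas: P1 12.838, P2 4.367, P3 3.951, P4 5.606, P5 31.788, P6 6.121, P7 4.330.
Rounding up gives 13, 5, 4, 6, 32, 7, 5 = 72 seats, so the divisor must be adjusted.
With modified divisor 5100: modified quotas P1 12.101, P2 4.116, P3 3.724, P4 5.285, P5 29.962, P6 5.769, P7 4.082.
Rounding up: P1 13, P2 5, P3 4, P4 6, P5 30, P6 6, P7 5 (total 69).
P7 receives 5.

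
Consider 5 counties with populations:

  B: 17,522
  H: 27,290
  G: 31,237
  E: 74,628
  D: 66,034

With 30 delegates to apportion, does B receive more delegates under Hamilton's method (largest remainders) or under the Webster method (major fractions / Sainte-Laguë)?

Hamilton: B 3, H 4, G 4, E 10, D 9.
Webster: B 2, H 4, G 4, E 11, D 9.
B gets 3 under Hamilton and 2 under Webster.

Hamilton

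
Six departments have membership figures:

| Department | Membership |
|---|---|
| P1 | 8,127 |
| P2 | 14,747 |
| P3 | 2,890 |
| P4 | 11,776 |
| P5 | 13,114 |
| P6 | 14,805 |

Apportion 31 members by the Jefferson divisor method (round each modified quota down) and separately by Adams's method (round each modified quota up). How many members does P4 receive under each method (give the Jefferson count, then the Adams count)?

6 and 5

Jefferson: P1 4, P2 7, P3 1, P4 6, P5 6, P6 7.
Adams: P1 4, P2 7, P3 2, P4 5, P5 6, P6 7.
P4 gets 6 under Jefferson and 5 under Adams.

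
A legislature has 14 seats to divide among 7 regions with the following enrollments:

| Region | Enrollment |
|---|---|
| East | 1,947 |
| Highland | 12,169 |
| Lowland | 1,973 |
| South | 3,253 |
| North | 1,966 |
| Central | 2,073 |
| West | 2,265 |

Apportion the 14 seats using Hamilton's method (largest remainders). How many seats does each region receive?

East=1; Highland=7; Lowland=1; South=2; North=1; Central=1; West=1

The standard divisor is 25646/14 ≈ 1831.857.
Standard quotas: East 1.0629, Highland 6.6430, Lowland 1.0770, South 1.7758, North 1.0732, Central 1.1316, West 1.2365.
Lower quotas: East 1, Highland 6, Lowland 1, South 1, North 1, Central 1, West 1 (sum 12, leaving 2 seats).
Remainders in descending order: South 0.7758, Highland 0.6430, West 0.2365, Central 0.1316, Lowland 0.0770, North 0.0732, East 0.0629.
Largest remainders: South, Highland receive the extra seats.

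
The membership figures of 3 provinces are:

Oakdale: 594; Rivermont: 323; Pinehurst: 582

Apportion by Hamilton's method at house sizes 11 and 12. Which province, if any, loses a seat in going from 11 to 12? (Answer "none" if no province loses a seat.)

At 11 seats: Oakdale 4, Rivermont 3, Pinehurst 4.
At 12 seats: Oakdale 5, Rivermont 2, Pinehurst 5.
Rivermont drops from 3 to 2.

Rivermont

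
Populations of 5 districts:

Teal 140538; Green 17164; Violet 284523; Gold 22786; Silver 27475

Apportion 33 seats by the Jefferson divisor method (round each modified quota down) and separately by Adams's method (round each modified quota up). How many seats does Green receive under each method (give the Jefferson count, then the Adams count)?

Jefferson: Teal 10, Green 1, Violet 20, Gold 1, Silver 1.
Adams: Teal 9, Green 2, Violet 18, Gold 2, Silver 2.
Green gets 1 under Jefferson and 2 under Adams.

1 and 2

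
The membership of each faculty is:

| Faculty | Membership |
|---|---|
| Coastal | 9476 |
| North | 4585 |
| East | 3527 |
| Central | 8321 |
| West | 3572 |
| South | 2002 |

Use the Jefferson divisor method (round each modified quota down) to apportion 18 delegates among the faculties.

Standard divisor 31483/18 ≈ 1749.056; standard quotas: Coastal 5.418, North 2.621, East 2.017, Central 4.757, West 2.042, South 1.145.
Rounding down gives 5, 2, 2, 4, 2, 1 = 16 seats, so the divisor must be adjusted.
With modified divisor 1550: modified quotas Coastal 6.114, North 2.958, East 2.275, Central 5.368, West 2.305, South 1.292.
Rounding down: Coastal 6, North 2, East 2, Central 5, West 2, South 1 (total 18).

Coastal=6, North=2, East=2, Central=5, West=2, South=1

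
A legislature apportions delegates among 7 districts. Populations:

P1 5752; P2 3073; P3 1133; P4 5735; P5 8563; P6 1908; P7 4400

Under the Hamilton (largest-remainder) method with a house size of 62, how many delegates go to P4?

Standard divisor: 30564 ÷ 62 ≈ 492.968.
Standard quotas: P1 11.6681, P2 6.2337, P3 2.2983, P4 11.6336, P5 17.3703, P6 3.8704, P7 8.9255.
Lower quotas: P1 11, P2 6, P3 2, P4 11, P5 17, P6 3, P7 8 (sum 58, leaving 4 seats).
Remainders in descending order: P7 0.9255, P6 0.8704, P1 0.6681, P4 0.6336, P5 0.3703, P3 0.2983, P2 0.2337.
The surplus seats go to P7, P6, P1, P4.
P4 receives 12.

12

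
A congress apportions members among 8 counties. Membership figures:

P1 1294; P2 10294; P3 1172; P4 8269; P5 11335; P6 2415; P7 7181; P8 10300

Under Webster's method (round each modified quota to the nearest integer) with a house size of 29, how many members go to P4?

4

Standard divisor 52260/29 ≈ 1802.069; standard quotas: P1 0.718, P2 5.712, P3 0.650, P4 4.589, P5 6.290, P6 1.340, P7 3.985, P8 5.716.
Rounding to the nearest integer gives 1, 6, 1, 5, 6, 1, 4, 6 = 30 seats, so the divisor must be adjusted.
With modified divisor 1850: modified quotas P1 0.699, P2 5.564, P3 0.634, P4 4.470, P5 6.127, P6 1.305, P7 3.882, P8 5.568.
Rounding to the nearest integer: P1 1, P2 6, P3 1, P4 4, P5 6, P6 1, P7 4, P8 6 (total 29).
P4 receives 4.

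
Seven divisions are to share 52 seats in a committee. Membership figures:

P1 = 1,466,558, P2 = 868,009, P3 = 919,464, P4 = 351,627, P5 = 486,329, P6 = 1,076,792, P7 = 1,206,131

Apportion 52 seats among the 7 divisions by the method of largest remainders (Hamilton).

The standard divisor is 6374910/52 ≈ 122594.423.
Standard quotas: P1 11.9627, P2 7.0803, P3 7.5000, P4 2.8682, P5 3.9670, P6 8.7834, P7 9.8384.
Lower quotas: P1 11, P2 7, P3 7, P4 2, P5 3, P6 8, P7 9 (sum 47, leaving 5 seats).
Remainders in descending order: P5 0.9670, P1 0.9627, P4 0.8682, P7 0.8384, P6 0.7834, P3 0.5000, P2 0.0803.
The surplus seats go to P5, P1, P4, P7, P6.

P1 12, P2 7, P3 7, P4 3, P5 4, P6 9, P7 10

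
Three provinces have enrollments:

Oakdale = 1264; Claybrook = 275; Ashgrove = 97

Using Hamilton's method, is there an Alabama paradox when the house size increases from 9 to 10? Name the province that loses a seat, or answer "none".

Ashgrove

At 9 seats: Oakdale 7, Claybrook 1, Ashgrove 1.
At 10 seats: Oakdale 8, Claybrook 2, Ashgrove 0.
Ashgrove drops from 1 to 0.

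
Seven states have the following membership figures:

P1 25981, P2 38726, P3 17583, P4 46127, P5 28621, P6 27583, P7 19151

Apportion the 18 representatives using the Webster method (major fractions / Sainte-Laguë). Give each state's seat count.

P1 2, P2 3, P3 2, P4 4, P5 3, P6 2, P7 2

Standard divisor 203772/18 ≈ 11320.667; standard quotas: P1 2.295, P2 3.421, P3 1.553, P4 4.075, P5 2.528, P6 2.437, P7 1.692.
Rounding to the nearest integer gives P1 2, P2 3, P3 2, P4 4, P5 3, P6 2, P7 2 — total 18, matching the house size, so no adjustment is needed.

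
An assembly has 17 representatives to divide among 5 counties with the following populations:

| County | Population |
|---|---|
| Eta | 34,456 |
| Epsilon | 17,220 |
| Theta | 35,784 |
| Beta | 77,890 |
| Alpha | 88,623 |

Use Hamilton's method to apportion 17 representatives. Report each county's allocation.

Eta=2; Epsilon=1; Theta=3; Beta=5; Alpha=6

Total 253973; standard divisor 253973/17 ≈ 14939.588.
Standard quotas: Eta 2.3064, Epsilon 1.1526, Theta 2.3952, Beta 5.2137, Alpha 5.9321.
Lower quotas: Eta 2, Epsilon 1, Theta 2, Beta 5, Alpha 5 (sum 15, leaving 2 seats).
Remainders in descending order: Alpha 0.9321, Theta 0.3952, Eta 0.3064, Beta 0.2137, Epsilon 0.1526.
Largest remainders: Alpha, Theta receive the extra seats.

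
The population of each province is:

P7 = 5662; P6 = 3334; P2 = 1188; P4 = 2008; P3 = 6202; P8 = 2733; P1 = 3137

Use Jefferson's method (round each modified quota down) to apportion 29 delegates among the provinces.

Standard divisor 24264/29 ≈ 836.69; standard quotas: P7 6.767, P6 3.985, P2 1.420, P4 2.400, P3 7.413, P8 3.266, P1 3.749.
Rounding down gives 6, 3, 1, 2, 7, 3, 3 = 25 seats, so the divisor must be adjusted.
With modified divisor 740: modified quotas P7 7.651, P6 4.505, P2 1.605, P4 2.714, P3 8.381, P8 3.693, P1 4.239.
Rounding down: P7 7, P6 4, P2 1, P4 2, P3 8, P8 3, P1 4 (total 29).

P7=7, P6=4, P2=1, P4=2, P3=8, P8=3, P1=4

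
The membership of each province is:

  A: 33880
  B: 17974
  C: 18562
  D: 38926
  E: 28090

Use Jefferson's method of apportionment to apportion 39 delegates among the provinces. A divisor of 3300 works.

A 10, B 5, C 5, D 11, E 8

With modified divisor 3300: modified quotas A 10.267, B 5.447, C 5.625, D 11.796, E 8.512.
Rounding down: A 10, B 5, C 5, D 11, E 8 (total 39).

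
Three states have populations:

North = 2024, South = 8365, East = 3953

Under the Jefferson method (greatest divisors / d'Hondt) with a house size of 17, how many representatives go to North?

2

Standard divisor 14342/17 ≈ 843.647; standard quotas: North 2.399, South 9.915, East 4.686.
Rounding down gives 2, 9, 4 = 15 seats, so the divisor must be adjusted.
With modified divisor 780: modified quotas North 2.595, South 10.724, East 5.068.
Rounding down: North 2, South 10, East 5 (total 17).
North receives 2.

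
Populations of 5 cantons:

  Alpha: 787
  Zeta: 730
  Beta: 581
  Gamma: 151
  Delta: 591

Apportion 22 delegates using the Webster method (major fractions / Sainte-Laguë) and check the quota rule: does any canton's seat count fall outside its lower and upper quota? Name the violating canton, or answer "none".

Standard quotas: Alpha 6.096, Zeta 5.655, Beta 4.501, Gamma 1.170, Delta 4.578.
Webster allocation: Alpha 6, Zeta 6, Beta 4, Gamma 1, Delta 5.
Every allocation lies between the lower and upper quota.

none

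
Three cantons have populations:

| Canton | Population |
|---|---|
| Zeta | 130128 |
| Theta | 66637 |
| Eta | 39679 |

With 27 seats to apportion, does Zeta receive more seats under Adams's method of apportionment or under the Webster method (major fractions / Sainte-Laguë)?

Webster

Adams: Zeta 14, Theta 8, Eta 5.
Webster: Zeta 15, Theta 8, Eta 4.
Zeta gets 14 under Adams and 15 under Webster.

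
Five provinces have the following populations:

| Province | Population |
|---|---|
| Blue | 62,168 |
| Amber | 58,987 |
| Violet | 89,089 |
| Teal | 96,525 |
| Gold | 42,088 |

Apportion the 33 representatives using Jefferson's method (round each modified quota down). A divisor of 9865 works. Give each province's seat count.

With modified divisor 9865: modified quotas Blue 6.302, Amber 5.979, Violet 9.031, Teal 9.785, Gold 4.266.
Rounding down: Blue 6, Amber 5, Violet 9, Teal 9, Gold 4 (total 33).

Blue: 6, Amber: 5, Violet: 9, Teal: 9, Gold: 4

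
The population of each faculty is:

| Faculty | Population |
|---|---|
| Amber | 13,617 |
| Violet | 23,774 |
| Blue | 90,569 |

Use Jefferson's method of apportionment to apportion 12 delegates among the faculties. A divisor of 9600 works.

With modified divisor 9600: modified quotas Amber 1.418, Violet 2.476, Blue 9.434.
Rounding down: Amber 1, Violet 2, Blue 9 (total 12).

Amber 1, Violet 2, Blue 9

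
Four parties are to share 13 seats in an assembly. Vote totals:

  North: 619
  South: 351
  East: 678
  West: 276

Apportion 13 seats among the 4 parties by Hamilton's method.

The standard divisor is 1924/13 = 148.
Standard quotas: North 4.182, South 2.372, East 4.581, West 1.865.
Lower quotas: North 4, South 2, East 4, West 1 (sum 11, leaving 2 seats).
Remainders in descending order: West 0.865, East 0.581, South 0.372, North 0.182.
Largest remainders: West, East receive the extra seats.

North: 4; South: 2; East: 5; West: 2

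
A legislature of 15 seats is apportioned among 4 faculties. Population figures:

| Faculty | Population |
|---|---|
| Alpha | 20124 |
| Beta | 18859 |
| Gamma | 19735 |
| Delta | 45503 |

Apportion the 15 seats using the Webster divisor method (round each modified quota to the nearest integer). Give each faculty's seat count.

Alpha 3, Beta 3, Gamma 3, Delta 6

Standard divisor 104221/15 ≈ 6948.067; standard quotas: Alpha 2.896, Beta 2.714, Gamma 2.840, Delta 6.549.
Rounding to the nearest integer gives 3, 3, 3, 7 = 16 seats, so the divisor must be adjusted.
With modified divisor 7300: modified quotas Alpha 2.757, Beta 2.583, Gamma 2.703, Delta 6.233.
Rounding to the nearest integer: Alpha 3, Beta 3, Gamma 3, Delta 6 (total 15).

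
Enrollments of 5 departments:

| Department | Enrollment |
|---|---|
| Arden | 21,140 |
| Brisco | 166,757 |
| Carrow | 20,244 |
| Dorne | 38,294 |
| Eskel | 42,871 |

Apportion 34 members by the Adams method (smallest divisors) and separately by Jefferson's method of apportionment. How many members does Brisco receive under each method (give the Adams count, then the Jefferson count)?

18 and 21

Adams: Arden 3, Brisco 18, Carrow 3, Dorne 5, Eskel 5.
Jefferson: Arden 2, Brisco 21, Carrow 2, Dorne 4, Eskel 5.
Brisco gets 18 under Adams and 21 under Jefferson.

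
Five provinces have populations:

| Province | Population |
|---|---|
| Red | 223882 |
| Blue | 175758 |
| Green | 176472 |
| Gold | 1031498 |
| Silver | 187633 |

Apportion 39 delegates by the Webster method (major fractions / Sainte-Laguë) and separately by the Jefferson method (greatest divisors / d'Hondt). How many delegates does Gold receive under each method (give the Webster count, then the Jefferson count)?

Webster: Red 5, Blue 4, Green 4, Gold 22, Silver 4.
Jefferson: Red 5, Blue 3, Green 4, Gold 23, Silver 4.
Gold gets 22 under Webster and 23 under Jefferson.

22 and 23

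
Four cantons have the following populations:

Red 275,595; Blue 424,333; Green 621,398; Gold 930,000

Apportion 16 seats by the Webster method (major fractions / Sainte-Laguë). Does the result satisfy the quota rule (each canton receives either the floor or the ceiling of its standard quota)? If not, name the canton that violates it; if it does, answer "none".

Standard quotas: Red 1.959, Blue 3.016, Green 4.416, Gold 6.609.
Webster allocation: Red 2, Blue 3, Green 4, Gold 7.
Every allocation lies between the lower and upper quota.

none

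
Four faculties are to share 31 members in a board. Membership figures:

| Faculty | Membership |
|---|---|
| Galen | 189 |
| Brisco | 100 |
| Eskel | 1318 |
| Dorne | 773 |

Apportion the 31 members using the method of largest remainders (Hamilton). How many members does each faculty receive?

Standard divisor: 2380 ÷ 31 ≈ 76.774.
Standard quotas: Galen 2.462, Brisco 1.303, Eskel 17.167, Dorne 10.068.
Lower quotas: Galen 2, Brisco 1, Eskel 17, Dorne 10 (sum 30, leaving 1 seat).
Remainders in descending order: Galen 0.462, Brisco 0.303, Eskel 0.167, Dorne 0.068.
Largest remainder: Galen receives the extra seat.

Galen 3; Brisco 1; Eskel 17; Dorne 10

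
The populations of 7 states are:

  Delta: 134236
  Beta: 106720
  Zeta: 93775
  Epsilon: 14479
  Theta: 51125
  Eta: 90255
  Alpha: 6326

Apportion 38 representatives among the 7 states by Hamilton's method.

Delta=10, Beta=8, Zeta=7, Epsilon=1, Theta=4, Eta=7, Alpha=1

The standard divisor is 496916/38 ≈ 13076.737.
Standard quotas: Delta 10.2653, Beta 8.1611, Zeta 7.1711, Epsilon 1.1072, Theta 3.9096, Eta 6.9020, Alpha 0.4838.
Lower quotas: Delta 10, Beta 8, Zeta 7, Epsilon 1, Theta 3, Eta 6, Alpha 0 (sum 35, leaving 3 seats).
Remainders in descending order: Theta 0.9096, Eta 0.9020, Alpha 0.4838, Delta 0.2653, Zeta 0.1711, Beta 0.1611, Epsilon 0.1072.
The surplus seats go to Theta, Eta, Alpha.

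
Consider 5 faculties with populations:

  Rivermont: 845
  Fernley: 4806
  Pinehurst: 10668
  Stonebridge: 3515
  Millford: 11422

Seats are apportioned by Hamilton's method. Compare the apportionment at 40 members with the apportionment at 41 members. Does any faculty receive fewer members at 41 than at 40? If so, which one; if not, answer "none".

At 40 seats: Rivermont 1, Fernley 6, Pinehurst 14, Stonebridge 4, Millford 15.
At 41 seats: Rivermont 1, Fernley 6, Pinehurst 14, Stonebridge 5, Millford 15.
No faculty's allocation decreased.

none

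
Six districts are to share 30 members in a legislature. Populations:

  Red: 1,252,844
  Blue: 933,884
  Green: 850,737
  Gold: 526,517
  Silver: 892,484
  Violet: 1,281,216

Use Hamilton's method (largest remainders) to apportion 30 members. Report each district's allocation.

Total 5737682; standard divisor 5737682/30 ≈ 191256.067.
Standard quotas: Red 6.5506, Blue 4.8829, Green 4.4482, Gold 2.7529, Silver 4.6664, Violet 6.6990.
Lower quotas: Red 6, Blue 4, Green 4, Gold 2, Silver 4, Violet 6 (sum 26, leaving 4 seats).
Remainders in descending order: Blue 0.8829, Gold 0.7529, Violet 0.6990, Silver 0.6664, Red 0.5506, Green 0.4482.
Largest remainders: Blue, Gold, Violet, Silver receive the extra seats.

Red=6, Blue=5, Green=4, Gold=3, Silver=5, Violet=7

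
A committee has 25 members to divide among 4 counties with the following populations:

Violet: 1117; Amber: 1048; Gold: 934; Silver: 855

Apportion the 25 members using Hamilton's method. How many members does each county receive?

The standard divisor is 3954/25 ≈ 158.16.
Standard quotas: Violet 7.062, Amber 6.626, Gold 5.905, Silver 5.406.
Lower quotas: Violet 7, Amber 6, Gold 5, Silver 5 (sum 23, leaving 2 seats).
Remainders in descending order: Gold 0.905, Amber 0.626, Silver 0.406, Violet 0.062.
Largest remainders: Gold, Amber receive the extra seats.

Violet=7, Amber=7, Gold=6, Silver=5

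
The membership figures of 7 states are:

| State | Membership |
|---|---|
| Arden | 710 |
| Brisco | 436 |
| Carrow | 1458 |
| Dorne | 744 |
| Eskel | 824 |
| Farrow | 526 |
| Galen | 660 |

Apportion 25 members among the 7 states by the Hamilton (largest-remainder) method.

Arden 3, Brisco 2, Carrow 7, Dorne 4, Eskel 4, Farrow 2, Galen 3

The standard divisor is 5358/25 ≈ 214.32.
Standard quotas: Arden 3.313, Brisco 2.034, Carrow 6.803, Dorne 3.471, Eskel 3.845, Farrow 2.454, Galen 3.080.
Lower quotas: Arden 3, Brisco 2, Carrow 6, Dorne 3, Eskel 3, Farrow 2, Galen 3 (sum 22, leaving 3 seats).
Remainders in descending order: Eskel 0.845, Carrow 0.803, Dorne 0.471, Farrow 0.454, Arden 0.313, Galen 0.080, Brisco 0.034.
The surplus seats go to Eskel, Carrow, Dorne.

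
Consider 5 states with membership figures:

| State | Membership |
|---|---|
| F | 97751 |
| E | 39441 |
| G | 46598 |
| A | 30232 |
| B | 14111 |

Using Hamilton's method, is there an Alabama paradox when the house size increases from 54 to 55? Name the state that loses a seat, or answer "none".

At 54 seats: F 23, E 9, G 11, A 7, B 4.
At 55 seats: F 24, E 10, G 11, A 7, B 3.
B drops from 4 to 3.

B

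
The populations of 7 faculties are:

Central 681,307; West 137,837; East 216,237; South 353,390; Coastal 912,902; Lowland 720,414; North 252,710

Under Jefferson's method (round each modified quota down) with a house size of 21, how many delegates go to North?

1

Standard divisor 3274797/21 ≈ 155942.714; standard quotas: Central 4.369, West 0.884, East 1.387, South 2.266, Coastal 5.854, Lowland 4.620, North 1.621.
Rounding down gives 4, 0, 1, 2, 5, 4, 1 = 17 seats, so the divisor must be adjusted.
With modified divisor 133300: modified quotas Central 5.111, West 1.034, East 1.622, South 2.651, Coastal 6.848, Lowland 5.404, North 1.896.
Rounding down: Central 5, West 1, East 1, South 2, Coastal 6, Lowland 5, North 1 (total 21).
North receives 1.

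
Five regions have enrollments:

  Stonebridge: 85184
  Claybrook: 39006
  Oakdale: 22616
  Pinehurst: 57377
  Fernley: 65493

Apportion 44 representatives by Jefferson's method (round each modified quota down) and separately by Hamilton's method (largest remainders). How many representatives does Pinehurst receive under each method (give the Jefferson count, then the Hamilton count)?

10 and 9

Jefferson: Stonebridge 14, Claybrook 6, Oakdale 3, Pinehurst 10, Fernley 11.
Hamilton: Stonebridge 14, Claybrook 6, Oakdale 4, Pinehurst 9, Fernley 11.
Pinehurst gets 10 under Jefferson and 9 under Hamilton.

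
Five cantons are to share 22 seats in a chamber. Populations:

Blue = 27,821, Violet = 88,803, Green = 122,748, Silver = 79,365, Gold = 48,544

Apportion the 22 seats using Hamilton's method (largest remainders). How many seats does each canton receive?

Blue: 2, Violet: 5, Green: 7, Silver: 5, Gold: 3

The standard divisor is 367281/22 ≈ 16694.591.
Standard quotas: Blue 1.6665, Violet 5.3193, Green 7.3526, Silver 4.7539, Gold 2.9078.
Lower quotas: Blue 1, Violet 5, Green 7, Silver 4, Gold 2 (sum 19, leaving 3 seats).
Remainders in descending order: Gold 0.9078, Silver 0.7539, Blue 0.6665, Green 0.3526, Violet 0.3193.
The surplus seats go to Gold, Silver, Blue.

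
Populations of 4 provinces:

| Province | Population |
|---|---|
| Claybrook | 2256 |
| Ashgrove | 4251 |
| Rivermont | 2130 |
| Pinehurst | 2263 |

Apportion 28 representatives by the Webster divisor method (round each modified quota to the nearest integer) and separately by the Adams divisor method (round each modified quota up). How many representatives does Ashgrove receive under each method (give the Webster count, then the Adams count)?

11 and 10

Webster: Claybrook 6, Ashgrove 11, Rivermont 5, Pinehurst 6.
Adams: Claybrook 6, Ashgrove 10, Rivermont 6, Pinehurst 6.
Ashgrove gets 11 under Webster and 10 under Adams.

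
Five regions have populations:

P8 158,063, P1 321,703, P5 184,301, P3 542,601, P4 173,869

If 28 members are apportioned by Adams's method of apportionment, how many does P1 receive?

Standard divisor 1380537/28 ≈ 49304.893; standard quotas: P8 3.206, P1 6.525, P5 3.738, P3 11.005, P4 3.526.
Rounding up gives 4, 7, 4, 12, 4 = 31 seats, so the divisor must be adjusted.
With modified divisor 53900: modified quotas P8 2.933, P1 5.969, P5 3.419, P3 10.067, P4 3.226.
Rounding up: P8 3, P1 6, P5 4, P3 11, P4 4 (total 28).
P1 receives 6.

6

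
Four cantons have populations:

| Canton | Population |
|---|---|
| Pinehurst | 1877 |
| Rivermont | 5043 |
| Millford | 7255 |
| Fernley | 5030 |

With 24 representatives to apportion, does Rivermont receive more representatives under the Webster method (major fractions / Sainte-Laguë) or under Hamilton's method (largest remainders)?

Webster: Pinehurst 2, Rivermont 7, Millford 9, Fernley 6.
Hamilton: Pinehurst 3, Rivermont 6, Millford 9, Fernley 6.
Rivermont gets 7 under Webster and 6 under Hamilton.

Webster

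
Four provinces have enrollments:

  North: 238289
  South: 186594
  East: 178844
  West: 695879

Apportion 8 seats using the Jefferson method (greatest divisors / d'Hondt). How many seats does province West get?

Standard divisor 1299606/8 ≈ 162450.75; standard quotas: North 1.467, South 1.149, East 1.101, West 4.284.
Rounding down gives 1, 1, 1, 4 = 7 seats, so the divisor must be adjusted.
With modified divisor 129200: modified quotas North 1.844, South 1.444, East 1.384, West 5.386.
Rounding down: North 1, South 1, East 1, West 5 (total 8).
West receives 5.

5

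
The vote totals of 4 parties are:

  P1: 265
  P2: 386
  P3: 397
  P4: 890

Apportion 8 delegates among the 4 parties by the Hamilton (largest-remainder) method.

The standard divisor is 1938/8 ≈ 242.25.
Standard quotas: P1 1.094, P2 1.593, P3 1.639, P4 3.674.
Lower quotas: P1 1, P2 1, P3 1, P4 3 (sum 6, leaving 2 seats).
Remainders in descending order: P4 0.674, P3 0.639, P2 0.593, P1 0.094.
Largest remainders: P4, P3 receive the extra seats.

P1 1, P2 1, P3 2, P4 4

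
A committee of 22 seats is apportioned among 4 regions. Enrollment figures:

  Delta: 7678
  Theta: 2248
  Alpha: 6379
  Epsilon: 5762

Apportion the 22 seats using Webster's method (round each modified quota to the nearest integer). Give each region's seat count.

Delta: 8; Theta: 2; Alpha: 6; Epsilon: 6

Standard divisor 22067/22 ≈ 1003.045; standard quotas: Delta 7.655, Theta 2.241, Alpha 6.360, Epsilon 5.745.
Rounding to the nearest integer gives Delta 8, Theta 2, Alpha 6, Epsilon 6 — total 22, matching the house size, so no adjustment is needed.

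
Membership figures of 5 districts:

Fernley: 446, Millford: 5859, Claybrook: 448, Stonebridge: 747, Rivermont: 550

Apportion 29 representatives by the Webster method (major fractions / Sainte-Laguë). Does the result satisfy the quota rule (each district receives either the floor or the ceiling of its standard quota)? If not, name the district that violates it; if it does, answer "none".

Millford

Standard quotas: Fernley 1.607, Millford 21.107, Claybrook 1.614, Stonebridge 2.691, Rivermont 1.981.
Webster allocation: Fernley 2, Millford 20, Claybrook 2, Stonebridge 3, Rivermont 2.
Millford has quota 21.107 (lower 21, upper 22) but receives 20 — outside the quota interval.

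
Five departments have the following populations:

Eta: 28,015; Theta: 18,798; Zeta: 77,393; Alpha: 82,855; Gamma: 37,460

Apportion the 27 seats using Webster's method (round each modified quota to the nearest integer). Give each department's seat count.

Standard divisor 244521/27 ≈ 9056.333; standard quotas: Eta 3.093, Theta 2.076, Zeta 8.546, Alpha 9.149, Gamma 4.136.
Rounding to the nearest integer gives Eta 3, Theta 2, Zeta 9, Alpha 9, Gamma 4 — total 27, matching the house size, so no adjustment is needed.

Eta=3; Theta=2; Zeta=9; Alpha=9; Gamma=4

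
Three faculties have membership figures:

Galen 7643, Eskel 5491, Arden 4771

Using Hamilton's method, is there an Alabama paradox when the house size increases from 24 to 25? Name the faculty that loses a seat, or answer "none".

At 24 seats: Galen 10, Eskel 7, Arden 7.
At 25 seats: Galen 11, Eskel 8, Arden 6.
Arden drops from 7 to 6.

Arden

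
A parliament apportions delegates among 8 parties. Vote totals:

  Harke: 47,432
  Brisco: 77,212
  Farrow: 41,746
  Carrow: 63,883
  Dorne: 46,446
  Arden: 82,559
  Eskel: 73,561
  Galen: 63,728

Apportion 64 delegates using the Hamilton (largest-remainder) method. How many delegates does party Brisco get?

Total 496567; standard divisor 496567/64 ≈ 7758.859.
Standard quotas: Harke 6.1133, Brisco 9.9515, Farrow 5.3804, Carrow 8.2336, Dorne 5.9862, Arden 10.6406, Eskel 9.4809, Galen 8.2136.
Lower quotas: Harke 6, Brisco 9, Farrow 5, Carrow 8, Dorne 5, Arden 10, Eskel 9, Galen 8 (sum 60, leaving 4 seats).
Remainders in descending order: Dorne 0.9862, Brisco 0.9515, Arden 0.6406, Eskel 0.4809, Farrow 0.3804, Carrow 0.2336, Galen 0.2136, Harke 0.1133.
The surplus seats go to Dorne, Brisco, Arden, Eskel.
Brisco receives 10.

10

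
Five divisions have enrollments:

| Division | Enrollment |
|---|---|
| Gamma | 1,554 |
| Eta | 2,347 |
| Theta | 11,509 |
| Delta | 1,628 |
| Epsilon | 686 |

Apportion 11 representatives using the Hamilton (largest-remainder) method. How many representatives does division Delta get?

Total 17724; standard divisor 17724/11 ≈ 1611.273.
Standard quotas: Gamma 0.9645, Eta 1.4566, Theta 7.1428, Delta 1.0104, Epsilon 0.4258.
Lower quotas: Gamma 0, Eta 1, Theta 7, Delta 1, Epsilon 0 (sum 9, leaving 2 seats).
Remainders in descending order: Gamma 0.9645, Eta 0.4566, Epsilon 0.4258, Theta 0.1428, Delta 0.0104.
The surplus seats go to Gamma, Eta.
Delta receives 1.

1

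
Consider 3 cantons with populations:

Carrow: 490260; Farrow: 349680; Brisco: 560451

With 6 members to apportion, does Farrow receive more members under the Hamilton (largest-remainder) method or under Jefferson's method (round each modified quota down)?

Hamilton

Hamilton: Carrow 2, Farrow 2, Brisco 2.
Jefferson: Carrow 2, Farrow 1, Brisco 3.
Farrow gets 2 under Hamilton and 1 under Jefferson.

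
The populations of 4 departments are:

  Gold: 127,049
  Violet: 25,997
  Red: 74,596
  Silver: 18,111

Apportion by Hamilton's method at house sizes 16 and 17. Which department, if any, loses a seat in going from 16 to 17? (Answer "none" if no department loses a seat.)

At 16 seats: Gold 8, Violet 2, Red 5, Silver 1.
At 17 seats: Gold 9, Violet 2, Red 5, Silver 1.
No department's allocation decreased.

none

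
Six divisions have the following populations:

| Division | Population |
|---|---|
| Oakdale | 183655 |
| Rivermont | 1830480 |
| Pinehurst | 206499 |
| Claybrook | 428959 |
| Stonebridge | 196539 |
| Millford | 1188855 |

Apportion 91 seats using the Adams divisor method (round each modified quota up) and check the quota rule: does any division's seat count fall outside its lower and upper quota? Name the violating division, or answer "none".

Rivermont

Standard quotas: Oakdale 4.142, Rivermont 41.282, Pinehurst 4.657, Claybrook 9.674, Stonebridge 4.432, Millford 26.812.
Adams allocation: Oakdale 5, Rivermont 40, Pinehurst 5, Claybrook 10, Stonebridge 5, Millford 26.
Rivermont has quota 41.282 (lower 41, upper 42) but receives 40 — outside the quota interval.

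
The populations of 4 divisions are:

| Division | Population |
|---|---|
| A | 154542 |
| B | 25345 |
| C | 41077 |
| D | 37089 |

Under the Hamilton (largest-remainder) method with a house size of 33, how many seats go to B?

Total 258053; standard divisor 258053/33 ≈ 7819.788.
Standard quotas: A 19.7629, B 3.2411, C 5.2530, D 4.7430.
Lower quotas: A 19, B 3, C 5, D 4 (sum 31, leaving 2 seats).
Remainders in descending order: A 0.7629, D 0.7430, C 0.2530, B 0.2411.
The surplus seats go to A, D.
B receives 3.

3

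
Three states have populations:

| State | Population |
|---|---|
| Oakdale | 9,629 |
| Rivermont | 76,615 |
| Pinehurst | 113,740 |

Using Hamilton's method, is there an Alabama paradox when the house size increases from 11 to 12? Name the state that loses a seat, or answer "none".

At 11 seats: Oakdale 1, Rivermont 4, Pinehurst 6.
At 12 seats: Oakdale 0, Rivermont 5, Pinehurst 7.
Oakdale drops from 1 to 0.

Oakdale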